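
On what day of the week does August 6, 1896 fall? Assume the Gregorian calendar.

January 1, 1896 is a Wednesday.
Jan 1, 1896 → Feb 1, 1896: 31 days (January has 31).
Feb 1, 1896 → Mar 1, 1896: 29 days (February has 29).
Mar 1, 1896 → Apr 1, 1896: 31 days (March has 31).
Apr 1, 1896 → May 1, 1896: 30 days (April has 30).
May 1, 1896 → Jun 1, 1896: 31 days (May has 31).
Jun 1, 1896 → Jul 1, 1896: 30 days (June has 30).
Jul 1, 1896 → Aug 1, 1896: 31 days (July has 31).
Aug 1, 1896 → Aug 6, 1896: 5 days.
Total: 218 days.
218 mod 7 = 1, so Wednesday + 1 = Thursday.

Thursday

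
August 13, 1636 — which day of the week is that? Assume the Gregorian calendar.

Doomsday rule: the anchor day for the 1600s is Tuesday. For year 36: 36÷12 = 3 r 0, and 0÷4 = 0, so 3+0+0 = 3.
Tuesday + 3 ≡ Friday — that's 1636's doomsday.
In August the doomsday date is Aug 8.
Aug 13 is 5 days after Aug 8; 5 mod 7 = 5, so Friday + 5 = Wednesday.

Wednesday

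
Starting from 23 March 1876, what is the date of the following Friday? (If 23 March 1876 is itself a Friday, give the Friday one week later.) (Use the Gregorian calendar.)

Mar 23, 1876 is a Thursday.
From Thursday to the next Friday is 1 day.
Mar 23, 1876 + 1 = Mar 24, 1876.

March 24, 1876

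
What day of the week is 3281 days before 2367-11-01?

Friday

First find the weekday of Nov 1, 2367. Doomsday rule: the anchor day for the 2300s is Wednesday. For year 67: 67÷12 = 5 r 7, and 7÷4 = 1, so 5+7+1 = 13.
Wednesday + 13 ≡ Tuesday — that's 2367's doomsday.
In November the doomsday date is Nov 7.
Nov 1 is 6 days before Nov 7; 6 mod 7 = 6, so Tuesday − 6 = Wednesday.
3281 mod 7 = 5, so 3281 days before a Wednesday is Wednesday − 5 = Friday.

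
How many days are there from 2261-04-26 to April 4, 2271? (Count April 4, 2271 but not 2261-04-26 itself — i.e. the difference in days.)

3630

Apr 26, 2261 → Apr 26, 2262: 365 days.
Apr 26, 2262 → Apr 26, 2263: 365 days.
Apr 26, 2263 → Apr 26, 2264: 366 days (Feb 29, 2264 is in that span).
Apr 26, 2264 → Apr 26, 2265: 365 days.
Apr 26, 2265 → Apr 26, 2266: 365 days.
Apr 26, 2266 → Apr 26, 2267: 365 days.
Apr 26, 2267 → Apr 26, 2268: 366 days (Feb 29, 2268 is in that span).
Apr 26, 2268 → Apr 26, 2269: 365 days.
Apr 26, 2269 → Apr 26, 2270: 365 days.
Apr 26, 2270 → May 26, 2270: 30 days (April has 30).
May 26, 2270 → Jun 26, 2270: 31 days (May has 31).
Jun 26, 2270 → Jul 26, 2270: 30 days (June has 30).
Jul 26, 2270 → Aug 26, 2270: 31 days (July has 31).
Aug 26, 2270 → Sep 26, 2270: 31 days (August has 31).
Sep 26, 2270 → Oct 26, 2270: 30 days (September has 30).
Oct 26, 2270 → Nov 26, 2270: 31 days (October has 31).
Nov 26, 2270 → Dec 26, 2270: 30 days (November has 30).
Dec 26, 2270 → Jan 26, 2271: 31 days (December has 31).
Jan 26, 2271 → Feb 26, 2271: 31 days (January has 31).
Feb 26, 2271 → Mar 26, 2271: 28 days (February has 28).
Mar 26, 2271 → Apr 4, 2271: 9 days.
Total: 3630 days.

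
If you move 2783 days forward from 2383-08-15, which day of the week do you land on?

Friday

Aug 15, 2383 is a Monday.
2783 mod 7 = 4, so 2783 days after a Monday is Monday + 4 = Friday.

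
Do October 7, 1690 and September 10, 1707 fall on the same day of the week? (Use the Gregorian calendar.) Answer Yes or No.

From Oct 7, 1690 to Sep 10, 1707 is 6181 days.
6181 mod 7 = 0, so they are the same weekday.
(Oct 7, 1690 is a Saturday; Sep 10, 1707 is a Saturday.)

Yes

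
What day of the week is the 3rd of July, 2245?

Thursday

Doomsday rule: the anchor day for the 2200s is Friday. For year 45: 45÷12 = 3 r 9, and 9÷4 = 2, so 3+9+2 = 14.
Friday + 14 ≡ Friday — that's 2245's doomsday.
In July the doomsday date is Jul 11.
Jul 3 is 8 days before Jul 11; 8 mod 7 = 1, so Friday − 1 = Thursday.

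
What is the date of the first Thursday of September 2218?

September 1, 2218 is a Tuesday.
The first Thursday is therefore September 3 (2 days later).

September 3, 2218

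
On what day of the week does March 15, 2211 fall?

Friday

Doomsday rule: the anchor day for the 2200s is Friday. For year 11: 11÷12 = 0 r 11, and 11÷4 = 2, so 0+11+2 = 13.
Friday + 13 ≡ Thursday — that's 2211's doomsday.
In March the doomsday date is Mar 14.
Mar 15 is 1 day after Mar 14; 1 mod 7 = 1, so Thursday + 1 = Friday.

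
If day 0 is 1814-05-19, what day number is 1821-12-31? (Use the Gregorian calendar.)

May 19, 1814 → May 19, 1815: 365 days.
May 19, 1815 → May 19, 1816: 366 days (Feb 29, 1816 is in that span).
May 19, 1816 → May 19, 1817: 365 days.
May 19, 1817 → May 19, 1818: 365 days.
May 19, 1818 → May 19, 1819: 365 days.
May 19, 1819 → May 19, 1820: 366 days (Feb 29, 1820 is in that span).
May 19, 1820 → May 19, 1821: 365 days.
May 19, 1821 → Jun 19, 1821: 31 days (May has 31).
Jun 19, 1821 → Jul 19, 1821: 30 days (June has 30).
Jul 19, 1821 → Aug 19, 1821: 31 days (July has 31).
Aug 19, 1821 → Sep 19, 1821: 31 days (August has 31).
Sep 19, 1821 → Oct 19, 1821: 30 days (September has 30).
Oct 19, 1821 → Nov 19, 1821: 31 days (October has 31).
Nov 19, 1821 → Dec 19, 1821: 30 days (November has 30).
Dec 19, 1821 → Dec 31, 1821: 12 days.
Total: 2783 days.

2783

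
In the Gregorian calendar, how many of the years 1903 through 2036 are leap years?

34

Multiples of 4 in [1903,2036]: 34.
Of those, multiples of 100: 1 (not leap unless ÷400).
Multiples of 400: 1.
Leap years = 34 − 1 + 1 = 34.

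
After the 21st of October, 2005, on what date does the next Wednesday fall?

Oct 21, 2005 is a Friday.
From Friday to the next Wednesday is 5 days.
Oct 21, 2005 + 5 = Oct 26, 2005.

October 26, 2005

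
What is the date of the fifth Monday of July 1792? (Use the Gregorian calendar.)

July 30, 1792

July 1, 1792 is a Sunday.
The first Monday is therefore July 2 (1 days later).
The fifth Monday is 2 + 4×7 = July 30.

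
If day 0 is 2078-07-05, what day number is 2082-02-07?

Jul 5, 2078 → Jul 5, 2079: 365 days.
Jul 5, 2079 → Jul 5, 2080: 366 days (Feb 29, 2080 is in that span).
Jul 5, 2080 → Jul 5, 2081: 365 days.
Jul 5, 2081 → Aug 5, 2081: 31 days (July has 31).
Aug 5, 2081 → Sep 5, 2081: 31 days (August has 31).
Sep 5, 2081 → Oct 5, 2081: 30 days (September has 30).
Oct 5, 2081 → Nov 5, 2081: 31 days (October has 31).
Nov 5, 2081 → Dec 5, 2081: 30 days (November has 30).
Dec 5, 2081 → Jan 5, 2082: 31 days (December has 31).
Jan 5, 2082 → Feb 5, 2082: 31 days (January has 31).
Feb 5, 2082 → Feb 7, 2082: 2 days.
Total: 1313 days.

1313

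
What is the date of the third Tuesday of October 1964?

October 1, 1964 is a Thursday.
The first Tuesday is therefore October 6 (5 days later).
The third Tuesday is 6 + 2×7 = October 20.

October 20, 1964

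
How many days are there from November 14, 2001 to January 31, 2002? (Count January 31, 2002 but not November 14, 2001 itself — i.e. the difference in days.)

Nov 14, 2001 → Dec 14, 2001: 30 days (November has 30).
Dec 14, 2001 → Jan 14, 2002: 31 days (December has 31).
Jan 14, 2002 → Jan 31, 2002: 17 days.
Total: 78 days.

78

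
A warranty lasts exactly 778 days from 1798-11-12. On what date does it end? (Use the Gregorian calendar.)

December 30, 1800

+365 (one year) → Nov 12, 1799 (413 left).
+365 (one year) → Nov 12, 1800 (48 left).
Nov has 30 days: +19 → Dec 1, 1800 (29 left).
+29 → Dec 30, 1800.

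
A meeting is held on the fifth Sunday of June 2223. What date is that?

June 29, 2223

June 1, 2223 is a Sunday.
The first Sunday is therefore June 1 (same day).
The fifth Sunday is 1 + 4×7 = June 29.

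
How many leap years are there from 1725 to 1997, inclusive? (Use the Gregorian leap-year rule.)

Multiples of 4 in [1725,1997]: 68.
Of those, multiples of 100: 2 (not leap unless ÷400).
Multiples of 400: 0.
Leap years = 68 − 2 + 0 = 66.

66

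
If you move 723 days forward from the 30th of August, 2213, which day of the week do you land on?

Aug 30, 2213 is a Monday.
723 mod 7 = 2, so 723 days after a Monday is Monday + 2 = Wednesday.

Wednesday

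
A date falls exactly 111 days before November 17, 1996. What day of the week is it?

Nov 17, 1996 is a Sunday.
111 mod 7 = 6, so 111 days before a Sunday is Sunday − 6 = Monday.

Monday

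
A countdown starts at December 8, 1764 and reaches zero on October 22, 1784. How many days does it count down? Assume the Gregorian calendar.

7258

Dec 8, 1764 → Dec 8, 1765: 365 days.
Dec 8, 1765 → Dec 8, 1766: 365 days.
Dec 8, 1766 → Dec 8, 1767: 365 days.
Dec 8, 1767 → Dec 8, 1768: 366 days (Feb 29, 1768 is in that span).
Dec 8, 1768 → Dec 8, 1769: 365 days.
Dec 8, 1769 → Dec 8, 1770: 365 days.
Dec 8, 1770 → Dec 8, 1771: 365 days.
Dec 8, 1771 → Dec 8, 1772: 366 days (Feb 29, 1772 is in that span).
Dec 8, 1772 → Dec 8, 1773: 365 days.
Dec 8, 1773 → Dec 8, 1774: 365 days.
Dec 8, 1774 → Dec 8, 1775: 365 days.
Dec 8, 1775 → Dec 8, 1776: 366 days (Feb 29, 1776 is in that span).
Dec 8, 1776 → Dec 8, 1777: 365 days.
Dec 8, 1777 → Dec 8, 1778: 365 days.
Dec 8, 1778 → Dec 8, 1779: 365 days.
Dec 8, 1779 → Dec 8, 1780: 366 days (Feb 29, 1780 is in that span).
Dec 8, 1780 → Dec 8, 1781: 365 days.
Dec 8, 1781 → Dec 8, 1782: 365 days.
Dec 8, 1782 → Dec 8, 1783: 365 days.
Dec 8, 1783 → Jan 8, 1784: 31 days (December has 31).
Jan 8, 1784 → Feb 8, 1784: 31 days (January has 31).
Feb 8, 1784 → Mar 8, 1784: 29 days (February has 29).
Mar 8, 1784 → Apr 8, 1784: 31 days (March has 31).
Apr 8, 1784 → May 8, 1784: 30 days (April has 30).
May 8, 1784 → Jun 8, 1784: 31 days (May has 31).
Jun 8, 1784 → Jul 8, 1784: 30 days (June has 30).
Jul 8, 1784 → Aug 8, 1784: 31 days (July has 31).
Aug 8, 1784 → Sep 8, 1784: 31 days (August has 31).
Sep 8, 1784 → Oct 8, 1784: 30 days (September has 30).
Oct 8, 1784 → Oct 22, 1784: 14 days.
Total: 7258 days.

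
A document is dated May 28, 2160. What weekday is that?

Doomsday rule: the anchor day for the 2100s is Sunday. For year 60: 60÷12 = 5 r 0, and 0÷4 = 0, so 5+0+0 = 5.
Sunday + 5 ≡ Friday — that's 2160's doomsday.
In May the doomsday date is May 9.
May 28 is 19 days after May 9; 19 mod 7 = 5, so Friday + 5 = Wednesday.

Wednesday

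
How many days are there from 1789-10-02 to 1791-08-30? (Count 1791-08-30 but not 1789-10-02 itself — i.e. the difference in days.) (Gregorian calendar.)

697

Oct 2, 1789 → Oct 2, 1790: 365 days.
Oct 2, 1790 → Nov 2, 1790: 31 days (October has 31).
Nov 2, 1790 → Dec 2, 1790: 30 days (November has 30).
Dec 2, 1790 → Jan 2, 1791: 31 days (December has 31).
Jan 2, 1791 → Feb 2, 1791: 31 days (January has 31).
Feb 2, 1791 → Mar 2, 1791: 28 days (February has 28).
Mar 2, 1791 → Apr 2, 1791: 31 days (March has 31).
Apr 2, 1791 → May 2, 1791: 30 days (April has 30).
May 2, 1791 → Jun 2, 1791: 31 days (May has 31).
Jun 2, 1791 → Jul 2, 1791: 30 days (June has 30).
Jul 2, 1791 → Aug 2, 1791: 31 days (July has 31).
Aug 2, 1791 → Aug 30, 1791: 28 days.
Total: 697 days.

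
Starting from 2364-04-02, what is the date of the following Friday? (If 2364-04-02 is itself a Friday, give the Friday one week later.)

Apr 2, 2364 is a Thursday.
From Thursday to the next Friday is 1 day.
Apr 2, 2364 + 1 = Apr 3, 2364.

April 3, 2364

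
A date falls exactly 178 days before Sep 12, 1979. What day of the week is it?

Sunday

First find the weekday of Sep 12, 1979. Doomsday rule: the anchor day for the 1900s is Wednesday. For year 79: 79÷12 = 6 r 7, and 7÷4 = 1, so 6+7+1 = 14.
Wednesday + 14 ≡ Wednesday — that's 1979's doomsday.
In September the doomsday date is Sep 5.
Sep 12 is 7 days after Sep 5; 7 mod 7 = 0, so Wednesday + 0 = Wednesday.
178 mod 7 = 3, so 178 days before a Wednesday is Wednesday − 3 = Sunday.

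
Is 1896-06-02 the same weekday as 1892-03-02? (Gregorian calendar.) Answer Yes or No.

From Mar 2, 1892 to Jun 2, 1896 is 1553 days.
1553 mod 7 = 6, so they are different weekdays.
(Mar 2, 1892 is a Wednesday; Jun 2, 1896 is a Tuesday.)

No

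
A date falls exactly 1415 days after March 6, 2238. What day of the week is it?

First find the weekday of Mar 6, 2238. Doomsday rule: the anchor day for the 2200s is Friday. For year 38: 38÷12 = 3 r 2, and 2÷4 = 0, so 3+2+0 = 5.
Friday + 5 ≡ Wednesday — that's 2238's doomsday.
In March the doomsday date is Mar 14.
Mar 6 is 8 days before Mar 14; 8 mod 7 = 1, so Wednesday − 1 = Tuesday.
1415 mod 7 = 1, so 1415 days after a Tuesday is Tuesday + 1 = Wednesday.

Wednesday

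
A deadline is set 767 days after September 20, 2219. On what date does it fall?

+366 (one year; includes Feb 29, 2220) → Sep 20, 2220 (401 left).
+365 (one year) → Sep 20, 2221 (36 left).
Sep has 30 days: +11 → Oct 1, 2221 (25 left).
+25 → Oct 26, 2221.

October 26, 2221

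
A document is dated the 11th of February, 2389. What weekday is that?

Doomsday rule: the anchor day for the 2300s is Wednesday. For year 89: 89÷12 = 7 r 5, and 5÷4 = 1, so 7+5+1 = 13.
Wednesday + 13 ≡ Tuesday — that's 2389's doomsday.
In February the doomsday date is Feb 28 (2389 is not a leap year).
Feb 11 is 17 days before Feb 28; 17 mod 7 = 3, so Tuesday − 3 = Saturday.

Saturday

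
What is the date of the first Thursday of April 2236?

April 7, 2236

April 1, 2236 is a Friday.
The first Thursday is therefore April 7 (6 days later).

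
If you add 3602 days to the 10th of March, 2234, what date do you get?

January 19, 2244

+365 (one year) → Mar 10, 2235 (3237 left).
+366 (one year; includes Feb 29, 2236) → Mar 10, 2236 (2871 left).
+365 (one year) → Mar 10, 2237 (2506 left).
+365 (one year) → Mar 10, 2238 (2141 left).
+365 (one year) → Mar 10, 2239 (1776 left).
+366 (one year; includes Feb 29, 2240) → Mar 10, 2240 (1410 left).
+365 (one year) → Mar 10, 2241 (1045 left).
+365 (one year) → Mar 10, 2242 (680 left).
+365 (one year) → Mar 10, 2243 (315 left).
Mar has 31 days: +22 → Apr 1, 2243 (293 left).
Apr has 30 days: +30 → May 1, 2243 (263 left).
May has 31 days: +31 → Jun 1, 2243 (232 left).
Jun has 30 days: +30 → Jul 1, 2243 (202 left).
Jul has 31 days: +31 → Aug 1, 2243 (171 left).
Aug has 31 days: +31 → Sep 1, 2243 (140 left).
Sep has 30 days: +30 → Oct 1, 2243 (110 left).
Oct has 31 days: +31 → Nov 1, 2243 (79 left).
Nov has 30 days: +30 → Dec 1, 2243 (49 left).
Dec has 31 days: +31 → Jan 1, 2244 (18 left).
+18 → Jan 19, 2244.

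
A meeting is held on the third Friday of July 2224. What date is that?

July 1, 2224 is a Thursday.
The first Friday is therefore July 2 (1 days later).
The third Friday is 2 + 2×7 = July 16.

July 16, 2224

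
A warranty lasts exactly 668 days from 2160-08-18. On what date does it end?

June 17, 2162

+365 (one year) → Aug 18, 2161 (303 left).
Aug has 31 days: +14 → Sep 1, 2161 (289 left).
Sep has 30 days: +30 → Oct 1, 2161 (259 left).
Oct has 31 days: +31 → Nov 1, 2161 (228 left).
Nov has 30 days: +30 → Dec 1, 2161 (198 left).
Dec has 31 days: +31 → Jan 1, 2162 (167 left).
Jan has 31 days: +31 → Feb 1, 2162 (136 left).
Feb has 28 days: +28 → Mar 1, 2162 (108 left).
Mar has 31 days: +31 → Apr 1, 2162 (77 left).
Apr has 30 days: +30 → May 1, 2162 (47 left).
May has 31 days: +31 → Jun 1, 2162 (16 left).
+16 → Jun 17, 2162.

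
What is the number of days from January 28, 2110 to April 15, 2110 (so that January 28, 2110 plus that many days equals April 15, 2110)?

Jan 28, 2110 → Feb 28, 2110: 31 days (January has 31).
Feb 28, 2110 → Mar 28, 2110: 28 days (February has 28).
Mar 28, 2110 → Apr 15, 2110: 18 days.
Total: 77 days.

77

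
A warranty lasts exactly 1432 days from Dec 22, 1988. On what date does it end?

November 23, 1992

+365 (one year) → Dec 22, 1989 (1067 left).
+365 (one year) → Dec 22, 1990 (702 left).
+365 (one year) → Dec 22, 1991 (337 left).
Dec has 31 days: +10 → Jan 1, 1992 (327 left).
Jan has 31 days: +31 → Feb 1, 1992 (296 left).
Feb has 29 days: +29 → Mar 1, 1992 (267 left).
Mar has 31 days: +31 → Apr 1, 1992 (236 left).
Apr has 30 days: +30 → May 1, 1992 (206 left).
May has 31 days: +31 → Jun 1, 1992 (175 left).
Jun has 30 days: +30 → Jul 1, 1992 (145 left).
Jul has 31 days: +31 → Aug 1, 1992 (114 left).
Aug has 31 days: +31 → Sep 1, 1992 (83 left).
Sep has 30 days: +30 → Oct 1, 1992 (53 left).
Oct has 31 days: +31 → Nov 1, 1992 (22 left).
+22 → Nov 23, 1992.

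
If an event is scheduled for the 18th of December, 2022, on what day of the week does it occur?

January 1, 2022 is a Saturday.
Jan 1, 2022 → Feb 1, 2022: 31 days (January has 31).
Feb 1, 2022 → Mar 1, 2022: 28 days (February has 28).
Mar 1, 2022 → Apr 1, 2022: 31 days (March has 31).
Apr 1, 2022 → May 1, 2022: 30 days (April has 30).
May 1, 2022 → Jun 1, 2022: 31 days (May has 31).
Jun 1, 2022 → Jul 1, 2022: 30 days (June has 30).
Jul 1, 2022 → Aug 1, 2022: 31 days (July has 31).
Aug 1, 2022 → Sep 1, 2022: 31 days (August has 31).
Sep 1, 2022 → Oct 1, 2022: 30 days (September has 30).
Oct 1, 2022 → Nov 1, 2022: 31 days (October has 31).
Nov 1, 2022 → Dec 1, 2022: 30 days (November has 30).
Dec 1, 2022 → Dec 18, 2022: 17 days.
Total: 351 days.
351 mod 7 = 1, so Saturday + 1 = Sunday.

Sunday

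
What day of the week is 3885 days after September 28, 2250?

Saturday

First find the weekday of Sep 28, 2250. Doomsday rule: the anchor day for the 2200s is Friday. For year 50: 50÷12 = 4 r 2, and 2÷4 = 0, so 4+2+0 = 6.
Friday + 6 ≡ Thursday — that's 2250's doomsday.
In September the doomsday date is Sep 5.
Sep 28 is 23 days after Sep 5; 23 mod 7 = 2, so Thursday + 2 = Saturday.
3885 mod 7 = 0, so 3885 days after a Saturday is Saturday + 0 = Saturday.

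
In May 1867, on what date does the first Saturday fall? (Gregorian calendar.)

May 4, 1867

May 1, 1867 is a Wednesday.
The first Saturday is therefore May 4 (3 days later).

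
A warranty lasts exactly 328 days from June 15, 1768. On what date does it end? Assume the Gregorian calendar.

May 9, 1769

Jun has 30 days: +16 → Jul 1, 1768 (312 left).
Jul has 31 days: +31 → Aug 1, 1768 (281 left).
Aug has 31 days: +31 → Sep 1, 1768 (250 left).
Sep has 30 days: +30 → Oct 1, 1768 (220 left).
Oct has 31 days: +31 → Nov 1, 1768 (189 left).
Nov has 30 days: +30 → Dec 1, 1768 (159 left).
Dec has 31 days: +31 → Jan 1, 1769 (128 left).
Jan has 31 days: +31 → Feb 1, 1769 (97 left).
Feb has 28 days: +28 → Mar 1, 1769 (69 left).
Mar has 31 days: +31 → Apr 1, 1769 (38 left).
Apr has 30 days: +30 → May 1, 1769 (8 left).
+8 → May 9, 1769.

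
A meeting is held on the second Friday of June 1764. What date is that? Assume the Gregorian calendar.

June 8, 1764

June 1, 1764 is a Friday.
The first Friday is therefore June 1 (same day).
The second Friday is 1 + 1×7 = June 8.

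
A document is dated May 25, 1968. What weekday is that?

Doomsday rule: the anchor day for the 1900s is Wednesday. For year 68: 68÷12 = 5 r 8, and 8÷4 = 2, so 5+8+2 = 15.
Wednesday + 15 ≡ Thursday — that's 1968's doomsday.
In May the doomsday date is May 9.
May 25 is 16 days after May 9; 16 mod 7 = 2, so Thursday + 2 = Saturday.

Saturday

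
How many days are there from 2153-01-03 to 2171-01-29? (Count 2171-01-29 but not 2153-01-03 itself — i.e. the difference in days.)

Jan 3, 2153 → Jan 3, 2154: 365 days.
Jan 3, 2154 → Jan 3, 2155: 365 days.
Jan 3, 2155 → Jan 3, 2156: 365 days.
Jan 3, 2156 → Jan 3, 2157: 366 days (Feb 29, 2156 is in that span).
Jan 3, 2157 → Jan 3, 2158: 365 days.
Jan 3, 2158 → Jan 3, 2159: 365 days.
Jan 3, 2159 → Jan 3, 2160: 365 days.
Jan 3, 2160 → Jan 3, 2161: 366 days (Feb 29, 2160 is in that span).
Jan 3, 2161 → Jan 3, 2162: 365 days.
Jan 3, 2162 → Jan 3, 2163: 365 days.
Jan 3, 2163 → Jan 3, 2164: 365 days.
Jan 3, 2164 → Jan 3, 2165: 366 days (Feb 29, 2164 is in that span).
Jan 3, 2165 → Jan 3, 2166: 365 days.
Jan 3, 2166 → Jan 3, 2167: 365 days.
Jan 3, 2167 → Jan 3, 2168: 365 days.
Jan 3, 2168 → Jan 3, 2169: 366 days (Feb 29, 2168 is in that span).
Jan 3, 2169 → Jan 3, 2170: 365 days.
Jan 3, 2170 → Feb 3, 2170: 31 days (January has 31).
Feb 3, 2170 → Mar 3, 2170: 28 days (February has 28).
Mar 3, 2170 → Apr 3, 2170: 31 days (March has 31).
Apr 3, 2170 → May 3, 2170: 30 days (April has 30).
May 3, 2170 → Jun 3, 2170: 31 days (May has 31).
Jun 3, 2170 → Jul 3, 2170: 30 days (June has 30).
Jul 3, 2170 → Aug 3, 2170: 31 days (July has 31).
Aug 3, 2170 → Sep 3, 2170: 31 days (August has 31).
Sep 3, 2170 → Oct 3, 2170: 30 days (September has 30).
Oct 3, 2170 → Nov 3, 2170: 31 days (October has 31).
Nov 3, 2170 → Dec 3, 2170: 30 days (November has 30).
Dec 3, 2170 → Jan 3, 2171: 31 days (December has 31).
Jan 3, 2171 → Jan 29, 2171: 26 days.
Total: 6600 days.

6600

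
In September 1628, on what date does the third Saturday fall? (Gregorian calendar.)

September 16, 1628

September 1, 1628 is a Friday.
The first Saturday is therefore September 2 (1 days later).
The third Saturday is 2 + 2×7 = September 16.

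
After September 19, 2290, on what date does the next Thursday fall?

September 25, 2290

Sep 19, 2290 is a Friday.
From Friday to the next Thursday is 6 days.
Sep 19, 2290 + 6 = Sep 25, 2290.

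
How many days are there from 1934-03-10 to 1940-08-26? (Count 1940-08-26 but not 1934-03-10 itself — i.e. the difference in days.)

Mar 10, 1934 → Mar 10, 1935: 365 days.
Mar 10, 1935 → Mar 10, 1936: 366 days (Feb 29, 1936 is in that span).
Mar 10, 1936 → Mar 10, 1937: 365 days.
Mar 10, 1937 → Mar 10, 1938: 365 days.
Mar 10, 1938 → Mar 10, 1939: 365 days.
Mar 10, 1939 → Mar 10, 1940: 366 days (Feb 29, 1940 is in that span).
Mar 10, 1940 → Apr 10, 1940: 31 days (March has 31).
Apr 10, 1940 → May 10, 1940: 30 days (April has 30).
May 10, 1940 → Jun 10, 1940: 31 days (May has 31).
Jun 10, 1940 → Jul 10, 1940: 30 days (June has 30).
Jul 10, 1940 → Aug 10, 1940: 31 days (July has 31).
Aug 10, 1940 → Aug 26, 1940: 16 days.
Total: 2361 days.

2361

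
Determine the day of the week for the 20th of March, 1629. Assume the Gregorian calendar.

Doomsday rule: the anchor day for the 1600s is Tuesday. For year 29: 29÷12 = 2 r 5, and 5÷4 = 1, so 2+5+1 = 8.
Tuesday + 8 ≡ Wednesday — that's 1629's doomsday.
In March the doomsday date is Mar 14.
Mar 20 is 6 days after Mar 14; 6 mod 7 = 6, so Wednesday + 6 = Tuesday.

Tuesday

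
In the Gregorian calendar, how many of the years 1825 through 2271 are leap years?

Multiples of 4 in [1825,2271]: 111.
Of those, multiples of 100: 4 (not leap unless ÷400).
Multiples of 400: 1.
Leap years = 111 − 4 + 1 = 108.

108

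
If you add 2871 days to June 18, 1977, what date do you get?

+365 (one year) → Jun 18, 1978 (2506 left).
+365 (one year) → Jun 18, 1979 (2141 left).
+366 (one year; includes Feb 29, 1980) → Jun 18, 1980 (1775 left).
+365 (one year) → Jun 18, 1981 (1410 left).
+365 (one year) → Jun 18, 1982 (1045 left).
+365 (one year) → Jun 18, 1983 (680 left).
+366 (one year; includes Feb 29, 1984) → Jun 18, 1984 (314 left).
Jun has 30 days: +13 → Jul 1, 1984 (301 left).
Jul has 31 days: +31 → Aug 1, 1984 (270 left).
Aug has 31 days: +31 → Sep 1, 1984 (239 left).
Sep has 30 days: +30 → Oct 1, 1984 (209 left).
Oct has 31 days: +31 → Nov 1, 1984 (178 left).
Nov has 30 days: +30 → Dec 1, 1984 (148 left).
Dec has 31 days: +31 → Jan 1, 1985 (117 left).
Jan has 31 days: +31 → Feb 1, 1985 (86 left).
Feb has 28 days: +28 → Mar 1, 1985 (58 left).
Mar has 31 days: +31 → Apr 1, 1985 (27 left).
+27 → Apr 28, 1985.

April 28, 1985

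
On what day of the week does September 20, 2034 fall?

Doomsday rule: the anchor day for the 2000s is Tuesday. For year 34: 34÷12 = 2 r 10, and 10÷4 = 2, so 2+10+2 = 14.
Tuesday + 14 ≡ Tuesday — that's 2034's doomsday.
In September the doomsday date is Sep 5.
Sep 20 is 15 days after Sep 5; 15 mod 7 = 1, so Tuesday + 1 = Wednesday.

Wednesday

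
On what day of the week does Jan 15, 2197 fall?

Sunday

Doomsday rule: the anchor day for the 2100s is Sunday. For year 97: 97÷12 = 8 r 1, and 1÷4 = 0, so 8+1+0 = 9.
Sunday + 9 ≡ Tuesday — that's 2197's doomsday.
In January the doomsday date is Jan 3 (2197 is not a leap year).
Jan 15 is 12 days after Jan 3; 12 mod 7 = 5, so Tuesday + 5 = Sunday.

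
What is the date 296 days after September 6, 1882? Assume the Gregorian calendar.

Sep has 30 days: +25 → Oct 1, 1882 (271 left).
Oct has 31 days: +31 → Nov 1, 1882 (240 left).
Nov has 30 days: +30 → Dec 1, 1882 (210 left).
Dec has 31 days: +31 → Jan 1, 1883 (179 left).
Jan has 31 days: +31 → Feb 1, 1883 (148 left).
Feb has 28 days: +28 → Mar 1, 1883 (120 left).
Mar has 31 days: +31 → Apr 1, 1883 (89 left).
Apr has 30 days: +30 → May 1, 1883 (59 left).
May has 31 days: +31 → Jun 1, 1883 (28 left).
+28 → Jun 29, 1883.

June 29, 1883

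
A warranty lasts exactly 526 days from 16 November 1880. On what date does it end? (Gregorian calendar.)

+365 (one year) → Nov 16, 1881 (161 left).
Nov has 30 days: +15 → Dec 1, 1881 (146 left).
Dec has 31 days: +31 → Jan 1, 1882 (115 left).
Jan has 31 days: +31 → Feb 1, 1882 (84 left).
Feb has 28 days: +28 → Mar 1, 1882 (56 left).
Mar has 31 days: +31 → Apr 1, 1882 (25 left).
+25 → Apr 26, 1882.

April 26, 1882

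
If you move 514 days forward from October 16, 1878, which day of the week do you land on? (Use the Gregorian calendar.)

Saturday

First find the weekday of Oct 16, 1878. Doomsday rule: the anchor day for the 1800s is Friday. For year 78: 78÷12 = 6 r 6, and 6÷4 = 1, so 6+6+1 = 13.
Friday + 13 ≡ Thursday — that's 1878's doomsday.
In October the doomsday date is Oct 10.
Oct 16 is 6 days after Oct 10; 6 mod 7 = 6, so Thursday + 6 = Wednesday.
514 mod 7 = 3, so 514 days after a Wednesday is Wednesday + 3 = Saturday.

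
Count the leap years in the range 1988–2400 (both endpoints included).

Multiples of 4 in [1988,2400]: 104.
Of those, multiples of 100: 5 (not leap unless ÷400).
Multiples of 400: 2.
Leap years = 104 − 5 + 2 = 101.

101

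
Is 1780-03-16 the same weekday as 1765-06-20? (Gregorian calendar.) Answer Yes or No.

From Jun 20, 1765 to Mar 16, 1780 is 5383 days.
5383 mod 7 = 0, so they are the same weekday.
(Jun 20, 1765 is a Thursday; Mar 16, 1780 is a Thursday.)

Yes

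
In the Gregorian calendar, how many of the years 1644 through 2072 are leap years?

105

Multiples of 4 in [1644,2072]: 108.
Of those, multiples of 100: 4 (not leap unless ÷400).
Multiples of 400: 1.
Leap years = 108 − 4 + 1 = 105.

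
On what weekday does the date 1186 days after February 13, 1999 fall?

First find the weekday of Feb 13, 1999. Doomsday rule: the anchor day for the 1900s is Wednesday. For year 99: 99÷12 = 8 r 3, and 3÷4 = 0, so 8+3+0 = 11.
Wednesday + 11 ≡ Sunday — that's 1999's doomsday.
In February the doomsday date is Feb 28 (1999 is not a leap year).
Feb 13 is 15 days before Feb 28; 15 mod 7 = 1, so Sunday − 1 = Saturday.
1186 mod 7 = 3, so 1186 days after a Saturday is Saturday + 3 = Tuesday.

Tuesday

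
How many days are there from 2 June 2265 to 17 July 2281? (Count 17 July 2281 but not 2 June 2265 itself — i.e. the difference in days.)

5889

Jun 2, 2265 → Jun 2, 2266: 365 days.
Jun 2, 2266 → Jun 2, 2267: 365 days.
Jun 2, 2267 → Jun 2, 2268: 366 days (Feb 29, 2268 is in that span).
Jun 2, 2268 → Jun 2, 2269: 365 days.
Jun 2, 2269 → Jun 2, 2270: 365 days.
Jun 2, 2270 → Jun 2, 2271: 365 days.
Jun 2, 2271 → Jun 2, 2272: 366 days (Feb 29, 2272 is in that span).
Jun 2, 2272 → Jun 2, 2273: 365 days.
Jun 2, 2273 → Jun 2, 2274: 365 days.
Jun 2, 2274 → Jun 2, 2275: 365 days.
Jun 2, 2275 → Jun 2, 2276: 366 days (Feb 29, 2276 is in that span).
Jun 2, 2276 → Jun 2, 2277: 365 days.
Jun 2, 2277 → Jun 2, 2278: 365 days.
Jun 2, 2278 → Jun 2, 2279: 365 days.
Jun 2, 2279 → Jun 2, 2280: 366 days (Feb 29, 2280 is in that span).
Jun 2, 2280 → Jun 2, 2281: 365 days.
Jun 2, 2281 → Jul 2, 2281: 30 days (June has 30).
Jul 2, 2281 → Jul 17, 2281: 15 days.
Total: 5889 days.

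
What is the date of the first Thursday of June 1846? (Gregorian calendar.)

June 4, 1846

June 1, 1846 is a Monday.
The first Thursday is therefore June 4 (3 days later).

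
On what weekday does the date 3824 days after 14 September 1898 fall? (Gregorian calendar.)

First find the weekday of Sep 14, 1898. Doomsday rule: the anchor day for the 1800s is Friday. For year 98: 98÷12 = 8 r 2, and 2÷4 = 0, so 8+2+0 = 10.
Friday + 10 ≡ Monday — that's 1898's doomsday.
In September the doomsday date is Sep 5.
Sep 14 is 9 days after Sep 5; 9 mod 7 = 2, so Monday + 2 = Wednesday.
3824 mod 7 = 2, so 3824 days after a Wednesday is Wednesday + 2 = Friday.

Friday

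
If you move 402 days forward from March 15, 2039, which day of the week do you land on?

Friday

Mar 15, 2039 is a Tuesday.
402 mod 7 = 3, so 402 days after a Tuesday is Tuesday + 3 = Friday.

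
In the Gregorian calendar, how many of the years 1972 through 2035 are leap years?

16

Multiples of 4 in [1972,2035]: 16.
Of those, multiples of 100: 1 (not leap unless ÷400).
Multiples of 400: 1.
Leap years = 16 − 1 + 1 = 16.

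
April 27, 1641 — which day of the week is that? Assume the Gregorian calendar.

Saturday

Doomsday rule: the anchor day for the 1600s is Tuesday. For year 41: 41÷12 = 3 r 5, and 5÷4 = 1, so 3+5+1 = 9.
Tuesday + 9 ≡ Thursday — that's 1641's doomsday.
In April the doomsday date is Apr 4.
Apr 27 is 23 days after Apr 4; 23 mod 7 = 2, so Thursday + 2 = Saturday.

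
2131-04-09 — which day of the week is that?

Monday

Doomsday rule: the anchor day for the 2100s is Sunday. For year 31: 31÷12 = 2 r 7, and 7÷4 = 1, so 2+7+1 = 10.
Sunday + 10 ≡ Wednesday — that's 2131's doomsday.
In April the doomsday date is Apr 4.
Apr 9 is 5 days after Apr 4; 5 mod 7 = 5, so Wednesday + 5 = Monday.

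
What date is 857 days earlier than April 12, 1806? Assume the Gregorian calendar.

December 7, 1803

−365 (one year) → Apr 12, 1805 (492 left).
−365 (one year) → Apr 12, 1804 (127 left).
−12 → Mar 31, 1804 (end of Mar, 31 days; 115 left).
−31 → Feb 29, 1804 (end of Feb, 29 days; 84 left).
−29 → Jan 31, 1804 (end of Jan, 31 days; 55 left).
−31 → Dec 31, 1803 (end of Dec, 31 days; 24 left).
−24 → Dec 7, 1803.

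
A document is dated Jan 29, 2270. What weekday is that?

Saturday

Doomsday rule: the anchor day for the 2200s is Friday. For year 70: 70÷12 = 5 r 10, and 10÷4 = 2, so 5+10+2 = 17.
Friday + 17 ≡ Monday — that's 2270's doomsday.
In January the doomsday date is Jan 3 (2270 is not a leap year).
Jan 29 is 26 days after Jan 3; 26 mod 7 = 5, so Monday + 5 = Saturday.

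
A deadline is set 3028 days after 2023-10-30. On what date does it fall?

+366 (one year; includes Feb 29, 2024) → Oct 30, 2024 (2662 left).
+365 (one year) → Oct 30, 2025 (2297 left).
+365 (one year) → Oct 30, 2026 (1932 left).
+365 (one year) → Oct 30, 2027 (1567 left).
+366 (one year; includes Feb 29, 2028) → Oct 30, 2028 (1201 left).
+365 (one year) → Oct 30, 2029 (836 left).
+365 (one year) → Oct 30, 2030 (471 left).
+365 (one year) → Oct 30, 2031 (106 left).
Oct has 31 days: +2 → Nov 1, 2031 (104 left).
Nov has 30 days: +30 → Dec 1, 2031 (74 left).
Dec has 31 days: +31 → Jan 1, 2032 (43 left).
Jan has 31 days: +31 → Feb 1, 2032 (12 left).
+12 → Feb 13, 2032.

February 13, 2032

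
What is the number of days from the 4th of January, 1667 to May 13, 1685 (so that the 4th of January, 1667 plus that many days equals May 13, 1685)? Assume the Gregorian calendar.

6704

Jan 4, 1667 → Jan 4, 1668: 365 days.
Jan 4, 1668 → Jan 4, 1669: 366 days (Feb 29, 1668 is in that span).
Jan 4, 1669 → Jan 4, 1670: 365 days.
Jan 4, 1670 → Jan 4, 1671: 365 days.
Jan 4, 1671 → Jan 4, 1672: 365 days.
Jan 4, 1672 → Jan 4, 1673: 366 days (Feb 29, 1672 is in that span).
Jan 4, 1673 → Jan 4, 1674: 365 days.
Jan 4, 1674 → Jan 4, 1675: 365 days.
Jan 4, 1675 → Jan 4, 1676: 365 days.
Jan 4, 1676 → Jan 4, 1677: 366 days (Feb 29, 1676 is in that span).
Jan 4, 1677 → Jan 4, 1678: 365 days.
Jan 4, 1678 → Jan 4, 1679: 365 days.
Jan 4, 1679 → Jan 4, 1680: 365 days.
Jan 4, 1680 → Jan 4, 1681: 366 days (Feb 29, 1680 is in that span).
Jan 4, 1681 → Jan 4, 1682: 365 days.
Jan 4, 1682 → Jan 4, 1683: 365 days.
Jan 4, 1683 → Jan 4, 1684: 365 days.
Jan 4, 1684 → Jan 4, 1685: 366 days (Feb 29, 1684 is in that span).
Jan 4, 1685 → Feb 4, 1685: 31 days (January has 31).
Feb 4, 1685 → Mar 4, 1685: 28 days (February has 28).
Mar 4, 1685 → Apr 4, 1685: 31 days (March has 31).
Apr 4, 1685 → May 4, 1685: 30 days (April has 30).
May 4, 1685 → May 13, 1685: 9 days.
Total: 6704 days.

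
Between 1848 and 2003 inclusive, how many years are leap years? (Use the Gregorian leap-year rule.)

38

Multiples of 4 in [1848,2003]: 39.
Of those, multiples of 100: 2 (not leap unless ÷400).
Multiples of 400: 1.
Leap years = 39 − 2 + 1 = 38.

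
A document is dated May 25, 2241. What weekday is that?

Doomsday rule: the anchor day for the 2200s is Friday. For year 41: 41÷12 = 3 r 5, and 5÷4 = 1, so 3+5+1 = 9.
Friday + 9 ≡ Sunday — that's 2241's doomsday.
In May the doomsday date is May 9.
May 25 is 16 days after May 9; 16 mod 7 = 2, so Sunday + 2 = Tuesday.

Tuesday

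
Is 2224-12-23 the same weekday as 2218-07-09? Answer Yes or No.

Yes

From Jul 9, 2218 to Dec 23, 2224 is 2359 days.
2359 mod 7 = 0, so they are the same weekday.
(Jul 9, 2218 is a Thursday; Dec 23, 2224 is a Thursday.)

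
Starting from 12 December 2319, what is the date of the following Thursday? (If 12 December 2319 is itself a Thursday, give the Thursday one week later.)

December 18, 2319

Dec 12, 2319 is a Friday.
From Friday to the next Thursday is 6 days.
Dec 12, 2319 + 6 = Dec 18, 2319.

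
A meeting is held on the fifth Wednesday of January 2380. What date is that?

January 30, 2380

January 1, 2380 is a Tuesday.
The first Wednesday is therefore January 2 (1 days later).
The fifth Wednesday is 2 + 4×7 = January 30.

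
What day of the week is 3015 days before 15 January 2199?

First find the weekday of Jan 15, 2199. Doomsday rule: the anchor day for the 2100s is Sunday. For year 99: 99÷12 = 8 r 3, and 3÷4 = 0, so 8+3+0 = 11.
Sunday + 11 ≡ Thursday — that's 2199's doomsday.
In January the doomsday date is Jan 3 (2199 is not a leap year).
Jan 15 is 12 days after Jan 3; 12 mod 7 = 5, so Thursday + 5 = Tuesday.
3015 mod 7 = 5, so 3015 days before a Tuesday is Tuesday − 5 = Thursday.

Thursday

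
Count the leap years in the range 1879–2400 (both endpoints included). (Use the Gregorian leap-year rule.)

127

Multiples of 4 in [1879,2400]: 131.
Of those, multiples of 100: 6 (not leap unless ÷400).
Multiples of 400: 2.
Leap years = 131 − 6 + 2 = 127.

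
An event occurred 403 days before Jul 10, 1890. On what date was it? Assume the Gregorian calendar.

June 2, 1889

−365 (one year) → Jul 10, 1889 (38 left).
−10 → Jun 30, 1889 (end of Jun, 30 days; 28 left).
−28 → Jun 2, 1889.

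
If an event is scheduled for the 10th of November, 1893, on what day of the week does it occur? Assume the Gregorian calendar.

Friday

Doomsday rule: the anchor day for the 1800s is Friday. For year 93: 93÷12 = 7 r 9, and 9÷4 = 2, so 7+9+2 = 18.
Friday + 18 ≡ Tuesday — that's 1893's doomsday.
In November the doomsday date is Nov 7.
Nov 10 is 3 days after Nov 7; 3 mod 7 = 3, so Tuesday + 3 = Friday.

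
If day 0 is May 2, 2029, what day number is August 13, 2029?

May 2, 2029 → Jun 2, 2029: 31 days (May has 31).
Jun 2, 2029 → Jul 2, 2029: 30 days (June has 30).
Jul 2, 2029 → Aug 2, 2029: 31 days (July has 31).
Aug 2, 2029 → Aug 13, 2029: 11 days.
Total: 103 days.

103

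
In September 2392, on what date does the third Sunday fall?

September 1, 2392 is a Tuesday.
The first Sunday is therefore September 6 (5 days later).
The third Sunday is 6 + 2×7 = September 20.

September 20, 2392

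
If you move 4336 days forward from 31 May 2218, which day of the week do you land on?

Wednesday

First find the weekday of May 31, 2218. Doomsday rule: the anchor day for the 2200s is Friday. For year 18: 18÷12 = 1 r 6, and 6÷4 = 1, so 1+6+1 = 8.
Friday + 8 ≡ Saturday — that's 2218's doomsday.
In May the doomsday date is May 9.
May 31 is 22 days after May 9; 22 mod 7 = 1, so Saturday + 1 = Sunday.
4336 mod 7 = 3, so 4336 days after a Sunday is Sunday + 3 = Wednesday.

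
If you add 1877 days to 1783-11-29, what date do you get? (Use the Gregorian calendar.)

+366 (one year; includes Feb 29, 1784) → Nov 29, 1784 (1511 left).
+365 (one year) → Nov 29, 1785 (1146 left).
+365 (one year) → Nov 29, 1786 (781 left).
+365 (one year) → Nov 29, 1787 (416 left).
+366 (one year; includes Feb 29, 1788) → Nov 29, 1788 (50 left).
Nov has 30 days: +2 → Dec 1, 1788 (48 left).
Dec has 31 days: +31 → Jan 1, 1789 (17 left).
+17 → Jan 18, 1789.

January 18, 1789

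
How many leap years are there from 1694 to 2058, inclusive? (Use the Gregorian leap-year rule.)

88

Multiples of 4 in [1694,2058]: 91.
Of those, multiples of 100: 4 (not leap unless ÷400).
Multiples of 400: 1.
Leap years = 91 − 4 + 1 = 88.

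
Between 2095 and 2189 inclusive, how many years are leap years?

23

Multiples of 4 in [2095,2189]: 24.
Of those, multiples of 100: 1 (not leap unless ÷400).
Multiples of 400: 0.
Leap years = 24 − 1 + 0 = 23.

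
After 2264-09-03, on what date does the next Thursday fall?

Sep 3, 2264 is a Saturday.
From Saturday to the next Thursday is 5 days.
Sep 3, 2264 + 5 = Sep 8, 2264.

September 8, 2264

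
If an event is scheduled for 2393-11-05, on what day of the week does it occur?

Friday

Doomsday rule: the anchor day for the 2300s is Wednesday. For year 93: 93÷12 = 7 r 9, and 9÷4 = 2, so 7+9+2 = 18.
Wednesday + 18 ≡ Sunday — that's 2393's doomsday.
In November the doomsday date is Nov 7.
Nov 5 is 2 days before Nov 7; 2 mod 7 = 2, so Sunday − 2 = Friday.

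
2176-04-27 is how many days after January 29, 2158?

6663

Jan 29, 2158 → Jan 29, 2159: 365 days.
Jan 29, 2159 → Jan 29, 2160: 365 days.
Jan 29, 2160 → Jan 29, 2161: 366 days (Feb 29, 2160 is in that span).
Jan 29, 2161 → Jan 29, 2162: 365 days.
Jan 29, 2162 → Jan 29, 2163: 365 days.
Jan 29, 2163 → Jan 29, 2164: 365 days.
Jan 29, 2164 → Jan 29, 2165: 366 days (Feb 29, 2164 is in that span).
Jan 29, 2165 → Jan 29, 2166: 365 days.
Jan 29, 2166 → Jan 29, 2167: 365 days.
Jan 29, 2167 → Jan 29, 2168: 365 days.
Jan 29, 2168 → Jan 29, 2169: 366 days (Feb 29, 2168 is in that span).
Jan 29, 2169 → Jan 29, 2170: 365 days.
Jan 29, 2170 → Jan 29, 2171: 365 days.
Jan 29, 2171 → Jan 29, 2172: 365 days.
Jan 29, 2172 → Jan 29, 2173: 366 days (Feb 29, 2172 is in that span).
Jan 29, 2173 → Jan 29, 2174: 365 days.
Jan 29, 2174 → Jan 29, 2175: 365 days.
Jan 29, 2175 → Jan 29, 2176: 365 days.
Jan 29, 2176 → Feb 29, 2176: 31 days (January has 31).
Feb 29, 2176 → Mar 29, 2176: 29 days (February has 29).
Mar 29, 2176 → Apr 27, 2176: 29 days.
Total: 6663 days.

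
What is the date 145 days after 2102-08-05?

Aug has 31 days: +27 → Sep 1, 2102 (118 left).
Sep has 30 days: +30 → Oct 1, 2102 (88 left).
Oct has 31 days: +31 → Nov 1, 2102 (57 left).
Nov has 30 days: +30 → Dec 1, 2102 (27 left).
+27 → Dec 28, 2102.

December 28, 2102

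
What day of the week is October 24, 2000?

Tuesday

Doomsday rule: the anchor day for the 2000s is Tuesday. For year 00: 0÷12 = 0 r 0, and 0÷4 = 0, so 0+0+0 = 0.
Tuesday + 0 ≡ Tuesday — that's 2000's doomsday.
In October the doomsday date is Oct 10.
Oct 24 is 14 days after Oct 10; 14 mod 7 = 0, so Tuesday + 0 = Tuesday.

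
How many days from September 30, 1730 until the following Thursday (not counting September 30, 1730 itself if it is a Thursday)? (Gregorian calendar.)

5

Sep 30, 1730 is a Saturday.
From Saturday to the next Thursday is 5 days.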